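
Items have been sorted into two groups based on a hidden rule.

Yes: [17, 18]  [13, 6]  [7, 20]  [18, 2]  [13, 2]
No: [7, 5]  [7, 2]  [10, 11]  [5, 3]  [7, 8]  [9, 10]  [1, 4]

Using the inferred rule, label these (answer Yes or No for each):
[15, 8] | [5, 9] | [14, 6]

Yes, No, Yes

The distinguishing property — max ≥ 13 — holds for all the 'Yes' cases and none of the 'No' cases.
[15, 8] — max 15, hence Yes. [5, 9] — max 9, hence No. [14, 6] — max 14, hence Yes.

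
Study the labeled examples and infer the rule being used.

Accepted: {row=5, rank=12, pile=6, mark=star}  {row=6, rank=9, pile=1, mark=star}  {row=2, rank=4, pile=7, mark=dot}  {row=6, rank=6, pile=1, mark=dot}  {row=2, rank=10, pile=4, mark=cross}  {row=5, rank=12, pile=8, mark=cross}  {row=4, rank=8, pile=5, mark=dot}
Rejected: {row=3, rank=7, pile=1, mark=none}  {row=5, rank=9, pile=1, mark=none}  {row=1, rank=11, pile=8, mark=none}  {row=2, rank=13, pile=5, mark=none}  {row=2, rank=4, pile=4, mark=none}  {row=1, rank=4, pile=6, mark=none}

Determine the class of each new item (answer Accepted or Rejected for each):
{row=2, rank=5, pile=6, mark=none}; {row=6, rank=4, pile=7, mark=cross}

Rejected, Accepted

'Accepted' ⟺ mark is not none.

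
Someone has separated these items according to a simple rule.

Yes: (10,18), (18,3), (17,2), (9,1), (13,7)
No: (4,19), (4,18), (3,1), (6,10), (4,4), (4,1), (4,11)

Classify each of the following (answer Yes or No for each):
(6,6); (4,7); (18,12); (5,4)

No, No, Yes, No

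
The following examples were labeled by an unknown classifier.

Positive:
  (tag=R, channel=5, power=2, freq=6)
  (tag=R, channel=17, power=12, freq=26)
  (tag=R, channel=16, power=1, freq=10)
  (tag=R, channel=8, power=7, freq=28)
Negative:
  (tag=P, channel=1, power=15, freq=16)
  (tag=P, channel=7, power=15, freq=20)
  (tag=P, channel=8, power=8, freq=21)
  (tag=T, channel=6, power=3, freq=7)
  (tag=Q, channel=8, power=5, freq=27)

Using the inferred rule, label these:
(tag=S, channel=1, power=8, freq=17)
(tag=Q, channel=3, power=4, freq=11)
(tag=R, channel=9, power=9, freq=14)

The pattern is that an item is 'Positive' exactly when: tag is R.
(tag=S, channel=1, power=8, freq=17) — tag is S, hence Negative. (tag=Q, channel=3, power=4, freq=11) — tag is Q, hence Negative. (tag=R, channel=9, power=9, freq=14) — tag is R, hence Positive.

Negative, Negative, Positive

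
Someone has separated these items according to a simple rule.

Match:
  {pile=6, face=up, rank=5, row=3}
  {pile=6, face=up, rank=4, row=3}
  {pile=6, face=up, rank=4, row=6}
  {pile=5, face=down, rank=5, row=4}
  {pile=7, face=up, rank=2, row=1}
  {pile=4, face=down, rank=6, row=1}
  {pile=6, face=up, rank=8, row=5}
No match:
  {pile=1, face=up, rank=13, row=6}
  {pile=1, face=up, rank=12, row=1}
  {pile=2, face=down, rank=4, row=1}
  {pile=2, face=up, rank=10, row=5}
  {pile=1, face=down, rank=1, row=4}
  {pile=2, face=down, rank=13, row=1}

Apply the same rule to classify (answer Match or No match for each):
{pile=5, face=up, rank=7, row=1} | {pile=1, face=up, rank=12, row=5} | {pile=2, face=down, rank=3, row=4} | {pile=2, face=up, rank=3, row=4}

Match, No match, No match, No match

The pattern is that an item is 'Match' exactly when: pile ≥ 4.
{pile=5, face=up, rank=7, row=1} — pile = 5, hence Match. {pile=1, face=up, rank=12, row=5} — pile = 1, hence No match. {pile=2, face=down, rank=3, row=4} — pile = 2, hence No match. {pile=2, face=up, rank=3, row=4} — pile = 2, hence No match.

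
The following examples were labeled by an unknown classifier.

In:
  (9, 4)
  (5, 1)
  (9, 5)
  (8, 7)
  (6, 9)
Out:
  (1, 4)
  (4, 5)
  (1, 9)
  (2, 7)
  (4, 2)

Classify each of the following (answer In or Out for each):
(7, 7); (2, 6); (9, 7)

One predicate separates the groups cleanly: first ≥ 5.
(7, 7): In (first 7). (2, 6): Out (first 2). (9, 7): In (first 9).

In, Out, In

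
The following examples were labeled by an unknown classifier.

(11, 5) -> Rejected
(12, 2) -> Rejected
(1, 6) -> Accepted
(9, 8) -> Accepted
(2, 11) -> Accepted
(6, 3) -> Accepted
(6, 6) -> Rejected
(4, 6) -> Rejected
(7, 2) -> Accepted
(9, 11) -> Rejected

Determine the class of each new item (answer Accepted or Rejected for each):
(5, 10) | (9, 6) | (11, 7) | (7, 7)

Accepted, Accepted, Rejected, Rejected

The rule appears to be: sum is odd.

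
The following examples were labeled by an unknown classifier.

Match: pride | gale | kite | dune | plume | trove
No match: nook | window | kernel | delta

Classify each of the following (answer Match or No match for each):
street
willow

Every 'Match' example satisfies: ends with 'e'. None of the 'No match' examples do.
street → ends with 't' → No match.
willow → ends with 'w' → No match.

No match, No match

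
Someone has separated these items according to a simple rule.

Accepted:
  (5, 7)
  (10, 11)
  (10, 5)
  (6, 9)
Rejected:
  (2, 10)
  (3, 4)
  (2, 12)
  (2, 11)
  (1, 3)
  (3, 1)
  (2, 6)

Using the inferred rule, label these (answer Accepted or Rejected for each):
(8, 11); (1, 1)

The classifier is using: first ≥ 4.
(8, 11): first 8 — qualifies, so Accepted. (1, 1): first 1 — lacks this property, so Rejected.

Accepted, Rejected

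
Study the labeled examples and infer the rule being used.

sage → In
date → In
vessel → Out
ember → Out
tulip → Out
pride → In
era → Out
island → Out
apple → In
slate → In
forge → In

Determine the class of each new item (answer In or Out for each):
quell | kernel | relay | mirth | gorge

Looking at the examples, the only property every 'In' case has and every 'Out' case lacks is: ends with 'e'.
Out: quell, since ends with 'l'. Out: kernel, since ends with 'l'. Out: relay, since ends with 'y'. Out: mirth, since ends with 'h'. In: gorge, since ends with 'e'.

Out, Out, Out, Out, In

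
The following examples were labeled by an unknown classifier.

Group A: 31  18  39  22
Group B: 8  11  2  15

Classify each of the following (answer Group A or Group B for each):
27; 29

All 'Group A' examples share one property — at least 18 — and every 'Group B' example lacks it.
27 — 27 ≥ 18, hence Group A. 29 — 29 ≥ 18, hence Group A.

Group A, Group A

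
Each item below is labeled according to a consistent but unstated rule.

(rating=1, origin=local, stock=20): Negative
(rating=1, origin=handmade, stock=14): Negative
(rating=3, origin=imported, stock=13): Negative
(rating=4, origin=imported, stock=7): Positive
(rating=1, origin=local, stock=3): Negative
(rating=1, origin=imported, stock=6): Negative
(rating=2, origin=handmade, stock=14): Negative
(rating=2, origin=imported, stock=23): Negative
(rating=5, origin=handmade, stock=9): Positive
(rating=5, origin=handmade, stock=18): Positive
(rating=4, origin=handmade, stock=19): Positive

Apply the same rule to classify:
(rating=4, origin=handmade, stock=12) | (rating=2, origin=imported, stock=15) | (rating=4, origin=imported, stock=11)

Positive, Negative, Positive

The distinguishing property — rating ≥ 4 — holds for all the 'Positive' cases and none of the 'Negative' cases.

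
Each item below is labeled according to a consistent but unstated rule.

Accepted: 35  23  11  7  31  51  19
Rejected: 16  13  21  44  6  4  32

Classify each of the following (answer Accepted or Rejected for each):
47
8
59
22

Every 'Accepted' example satisfies: ≡ 3 (mod 4). None of the 'Rejected' examples do.
47: 47 mod 4 = 3, passes → Accepted. 8: 8 mod 4 = 0, does not satisfy this → Rejected. 59: 59 mod 4 = 3, passes → Accepted. 22: 22 mod 4 = 2, does not satisfy this → Rejected.

Accepted, Rejected, Accepted, Rejected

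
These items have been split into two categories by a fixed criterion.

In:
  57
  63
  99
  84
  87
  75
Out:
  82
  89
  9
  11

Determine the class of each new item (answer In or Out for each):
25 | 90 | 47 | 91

One predicate separates the groups cleanly: multiple of 3 AND at least 11.
Out: 25, since 25 = 3·8 + 1, 25 ≥ 11.
In: 90, since 90 = 3·30, 90 ≥ 11.
Out: 47, since 47 = 3·15 + 2, 47 ≥ 11.
Out: 91, since 91 = 3·30 + 1, 91 ≥ 11.

Out, In, Out, Out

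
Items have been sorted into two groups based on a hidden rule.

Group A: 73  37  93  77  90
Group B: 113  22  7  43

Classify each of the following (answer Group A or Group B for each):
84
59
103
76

Group A, Group A, Group B, Group A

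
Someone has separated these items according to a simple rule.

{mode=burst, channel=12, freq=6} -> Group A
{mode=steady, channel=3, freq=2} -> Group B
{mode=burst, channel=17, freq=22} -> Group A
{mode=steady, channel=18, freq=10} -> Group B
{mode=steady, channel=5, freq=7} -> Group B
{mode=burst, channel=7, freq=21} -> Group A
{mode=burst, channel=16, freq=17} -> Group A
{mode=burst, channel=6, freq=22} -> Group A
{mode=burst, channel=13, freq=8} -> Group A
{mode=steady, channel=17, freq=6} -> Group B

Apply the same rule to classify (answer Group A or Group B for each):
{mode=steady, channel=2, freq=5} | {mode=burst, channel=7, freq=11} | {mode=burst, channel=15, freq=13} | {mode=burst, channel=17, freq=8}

Group B, Group A, Group A, Group A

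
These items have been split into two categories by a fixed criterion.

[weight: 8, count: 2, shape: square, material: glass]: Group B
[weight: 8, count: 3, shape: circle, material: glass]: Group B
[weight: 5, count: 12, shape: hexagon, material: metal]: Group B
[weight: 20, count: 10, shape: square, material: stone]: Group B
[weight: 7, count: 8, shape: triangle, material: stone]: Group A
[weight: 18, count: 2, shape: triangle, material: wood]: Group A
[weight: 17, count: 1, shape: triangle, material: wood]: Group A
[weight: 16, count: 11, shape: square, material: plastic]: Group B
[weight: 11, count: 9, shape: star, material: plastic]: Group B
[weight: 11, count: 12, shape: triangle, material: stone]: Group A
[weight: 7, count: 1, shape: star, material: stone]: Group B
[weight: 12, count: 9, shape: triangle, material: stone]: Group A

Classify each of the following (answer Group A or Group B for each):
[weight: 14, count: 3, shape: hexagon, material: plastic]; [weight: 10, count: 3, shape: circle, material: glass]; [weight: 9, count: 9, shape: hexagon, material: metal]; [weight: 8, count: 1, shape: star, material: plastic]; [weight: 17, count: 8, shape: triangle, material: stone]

The common property of the 'Group A' items is: shape is triangle. No 'Group B' item has it.

Group B, Group B, Group B, Group B, Group A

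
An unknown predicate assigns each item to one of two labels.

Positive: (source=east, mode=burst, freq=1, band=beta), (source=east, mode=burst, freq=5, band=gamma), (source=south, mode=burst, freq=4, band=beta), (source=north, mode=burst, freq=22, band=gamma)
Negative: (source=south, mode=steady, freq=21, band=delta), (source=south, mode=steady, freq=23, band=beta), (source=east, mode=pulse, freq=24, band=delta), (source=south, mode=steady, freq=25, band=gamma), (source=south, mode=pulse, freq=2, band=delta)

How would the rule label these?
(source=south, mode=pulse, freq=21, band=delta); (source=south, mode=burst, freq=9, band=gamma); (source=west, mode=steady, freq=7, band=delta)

Negative, Positive, Negative

The classifier is using: mode is burst.
(source=south, mode=pulse, freq=21, band=delta): mode is pulse, lacks this property → Negative. (source=south, mode=burst, freq=9, band=gamma): mode is burst, matches → Positive. (source=west, mode=steady, freq=7, band=delta): mode is steady, lacks this property → Negative.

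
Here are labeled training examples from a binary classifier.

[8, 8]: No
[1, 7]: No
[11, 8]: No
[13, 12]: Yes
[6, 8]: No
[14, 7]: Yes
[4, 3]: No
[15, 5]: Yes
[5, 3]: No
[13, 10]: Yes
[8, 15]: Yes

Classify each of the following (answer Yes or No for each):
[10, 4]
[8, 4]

One predicate separates the groups cleanly: sum ≥ 20.
[10, 4] → 10+4 = 14 → No.
[8, 4] → 8+4 = 12 → No.

No, No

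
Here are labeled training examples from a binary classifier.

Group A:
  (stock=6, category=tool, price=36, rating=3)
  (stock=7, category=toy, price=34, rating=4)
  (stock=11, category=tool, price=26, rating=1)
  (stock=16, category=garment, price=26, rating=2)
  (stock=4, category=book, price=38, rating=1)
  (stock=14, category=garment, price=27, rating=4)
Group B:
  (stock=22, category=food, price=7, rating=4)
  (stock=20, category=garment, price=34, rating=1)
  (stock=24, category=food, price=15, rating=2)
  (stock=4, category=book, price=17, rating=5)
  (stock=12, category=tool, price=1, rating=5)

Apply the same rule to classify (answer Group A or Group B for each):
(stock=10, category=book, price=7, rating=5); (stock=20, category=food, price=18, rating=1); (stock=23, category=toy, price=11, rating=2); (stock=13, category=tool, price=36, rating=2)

Group B, Group B, Group B, Group A

The common property of the 'Group A' items is: price ≥ 26 AND stock ≤ 16. No 'Group B' item has it.
(stock=10, category=book, price=7, rating=5) → price = 7, stock = 10 → Group B. (stock=20, category=food, price=18, rating=1) → price = 18, stock = 20 → Group B. (stock=23, category=toy, price=11, rating=2) → price = 11, stock = 23 → Group B. (stock=13, category=tool, price=36, rating=2) → price = 36, stock = 13 → Group A.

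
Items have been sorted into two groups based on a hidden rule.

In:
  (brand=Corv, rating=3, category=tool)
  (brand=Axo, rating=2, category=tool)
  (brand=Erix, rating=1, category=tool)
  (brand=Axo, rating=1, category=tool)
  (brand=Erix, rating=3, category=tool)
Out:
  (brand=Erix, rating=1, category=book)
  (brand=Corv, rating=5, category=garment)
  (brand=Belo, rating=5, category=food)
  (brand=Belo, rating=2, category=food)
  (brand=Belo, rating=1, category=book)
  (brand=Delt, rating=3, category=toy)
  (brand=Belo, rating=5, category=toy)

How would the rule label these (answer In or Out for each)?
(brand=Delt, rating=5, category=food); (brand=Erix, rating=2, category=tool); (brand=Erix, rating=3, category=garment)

Every 'In' example satisfies: category is tool. None of the 'Out' examples do.
(brand=Delt, rating=5, category=food) — category is food, hence Out.
(brand=Erix, rating=2, category=tool) — category is tool, hence In.
(brand=Erix, rating=3, category=garment) — category is garment, hence Out.

Out, In, Out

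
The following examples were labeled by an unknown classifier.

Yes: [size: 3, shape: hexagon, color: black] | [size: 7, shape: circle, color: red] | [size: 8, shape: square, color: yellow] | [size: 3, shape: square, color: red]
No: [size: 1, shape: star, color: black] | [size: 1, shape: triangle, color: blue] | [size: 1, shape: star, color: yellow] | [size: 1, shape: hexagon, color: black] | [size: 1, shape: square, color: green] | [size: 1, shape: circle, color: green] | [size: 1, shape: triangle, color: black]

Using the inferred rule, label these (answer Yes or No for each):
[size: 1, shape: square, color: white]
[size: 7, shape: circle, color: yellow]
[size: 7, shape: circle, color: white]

The distinguishing property — size ≥ 3 — holds for all the 'Yes' cases and none of the 'No' cases.

No, Yes, Yes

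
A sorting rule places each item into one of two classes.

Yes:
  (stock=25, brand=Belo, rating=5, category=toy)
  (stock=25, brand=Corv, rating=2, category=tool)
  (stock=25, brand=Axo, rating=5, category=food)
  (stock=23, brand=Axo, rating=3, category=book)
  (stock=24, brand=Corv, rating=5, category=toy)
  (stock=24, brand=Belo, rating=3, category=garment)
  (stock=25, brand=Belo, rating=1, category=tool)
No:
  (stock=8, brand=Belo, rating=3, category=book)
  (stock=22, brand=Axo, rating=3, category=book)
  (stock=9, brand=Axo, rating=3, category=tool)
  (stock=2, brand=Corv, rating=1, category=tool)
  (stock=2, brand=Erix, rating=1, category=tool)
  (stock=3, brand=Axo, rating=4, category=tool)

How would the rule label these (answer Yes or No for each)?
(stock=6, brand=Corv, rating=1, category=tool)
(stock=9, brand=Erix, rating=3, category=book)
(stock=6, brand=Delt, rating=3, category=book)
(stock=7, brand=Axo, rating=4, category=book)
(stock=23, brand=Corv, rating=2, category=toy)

The classifier is using: stock ≥ 23.
No: (stock=6, brand=Corv, rating=1, category=tool), since stock = 6.
No: (stock=9, brand=Erix, rating=3, category=book), since stock = 9.
No: (stock=6, brand=Delt, rating=3, category=book), since stock = 6.
No: (stock=7, brand=Axo, rating=4, category=book), since stock = 7.
Yes: (stock=23, brand=Corv, rating=2, category=toy), since stock = 23.

No, No, No, No, Yes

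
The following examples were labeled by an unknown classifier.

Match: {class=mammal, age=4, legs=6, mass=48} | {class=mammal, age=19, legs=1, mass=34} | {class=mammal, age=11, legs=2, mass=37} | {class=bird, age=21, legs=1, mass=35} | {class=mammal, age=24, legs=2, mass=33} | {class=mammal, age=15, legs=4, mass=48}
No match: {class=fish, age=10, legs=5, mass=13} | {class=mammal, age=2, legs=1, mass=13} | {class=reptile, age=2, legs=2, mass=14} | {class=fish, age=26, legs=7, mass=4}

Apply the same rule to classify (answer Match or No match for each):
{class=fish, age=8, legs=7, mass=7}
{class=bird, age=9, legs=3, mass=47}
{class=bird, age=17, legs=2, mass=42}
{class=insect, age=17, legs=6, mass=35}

'Match' ⟺ mass ≥ 33.
{class=fish, age=8, legs=7, mass=7} → mass = 7 → No match. {class=bird, age=9, legs=3, mass=47} → mass = 47 → Match. {class=bird, age=17, legs=2, mass=42} → mass = 42 → Match. {class=insect, age=17, legs=6, mass=35} → mass = 35 → Match.

No match, Match, Match, Match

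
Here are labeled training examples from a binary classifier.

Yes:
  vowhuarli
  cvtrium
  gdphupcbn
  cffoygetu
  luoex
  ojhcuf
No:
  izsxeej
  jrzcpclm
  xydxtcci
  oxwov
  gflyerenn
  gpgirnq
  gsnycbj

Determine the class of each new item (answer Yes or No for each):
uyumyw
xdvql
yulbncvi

Yes, No, Yes

The common property of the 'Yes' items is: contains 'u'. No 'No' item has it.
uyumyw → has 'u' → Yes.
xdvql → no 'u' → No.
yulbncvi → has 'u' → Yes.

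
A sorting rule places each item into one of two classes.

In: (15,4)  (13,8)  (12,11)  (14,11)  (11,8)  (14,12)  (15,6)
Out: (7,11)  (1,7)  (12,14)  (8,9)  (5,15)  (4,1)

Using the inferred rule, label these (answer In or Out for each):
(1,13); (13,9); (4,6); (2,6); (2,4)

The simplest hypothesis consistent with all the labels is: first > second AND sum ≥ 8.
(1,13): 1 < 13, 1+13 = 14 — does not pass, so Out. (13,9): 13 > 9, 13+9 = 22 — fits, so In. (4,6): 4 < 6, 4+6 = 10 — does not pass, so Out. (2,6): 2 < 6, 2+6 = 8 — does not pass, so Out. (2,4): 2 < 4, 2+4 = 6 — does not pass, so Out.

Out, In, Out, Out, Out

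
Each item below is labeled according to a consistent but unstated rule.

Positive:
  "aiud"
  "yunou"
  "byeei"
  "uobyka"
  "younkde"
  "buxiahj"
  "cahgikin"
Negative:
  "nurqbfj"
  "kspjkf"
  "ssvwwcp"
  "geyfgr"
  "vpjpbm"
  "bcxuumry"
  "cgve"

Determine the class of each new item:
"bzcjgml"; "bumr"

The common property of the 'Positive' items is: has ≥ 3 vowels. No 'Negative' item has it.
Negative: "bzcjgml", since 0 vowels. Negative: "bumr", since 1 vowel.

Negative, Negative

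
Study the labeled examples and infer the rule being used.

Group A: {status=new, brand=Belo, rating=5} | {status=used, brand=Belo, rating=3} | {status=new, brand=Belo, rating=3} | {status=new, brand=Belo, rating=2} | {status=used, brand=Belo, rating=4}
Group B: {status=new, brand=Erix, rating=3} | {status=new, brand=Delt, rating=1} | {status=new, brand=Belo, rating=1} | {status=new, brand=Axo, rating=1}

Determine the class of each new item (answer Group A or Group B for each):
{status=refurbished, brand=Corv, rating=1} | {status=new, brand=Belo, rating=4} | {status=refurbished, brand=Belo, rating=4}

Rule: brand is Belo AND rating ≥ 2. This holds for each 'Group A' example and fails for each 'Group B' one.
{status=refurbished, brand=Corv, rating=1}: brand is Corv, rating = 1 — does not pass, so Group B.
{status=new, brand=Belo, rating=4}: brand is Belo, rating = 4 — fits, so Group A.
{status=refurbished, brand=Belo, rating=4}: brand is Belo, rating = 4 — fits, so Group A.

Group B, Group A, Group A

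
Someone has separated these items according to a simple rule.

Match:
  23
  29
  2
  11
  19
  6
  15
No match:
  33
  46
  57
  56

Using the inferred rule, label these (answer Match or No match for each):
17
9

Match, Match

'Match' ⟺ at most 29.
17: 17 ≤ 29 — qualifies, so Match.
9: 9 ≤ 29 — qualifies, so Match.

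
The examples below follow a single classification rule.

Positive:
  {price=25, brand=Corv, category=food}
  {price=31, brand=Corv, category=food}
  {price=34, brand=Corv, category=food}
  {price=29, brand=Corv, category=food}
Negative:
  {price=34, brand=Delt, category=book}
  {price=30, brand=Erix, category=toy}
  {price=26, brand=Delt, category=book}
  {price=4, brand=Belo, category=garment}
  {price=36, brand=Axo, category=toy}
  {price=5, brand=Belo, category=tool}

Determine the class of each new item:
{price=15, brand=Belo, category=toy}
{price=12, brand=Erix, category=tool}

Negative, Negative

The rule appears to be: brand is Corv.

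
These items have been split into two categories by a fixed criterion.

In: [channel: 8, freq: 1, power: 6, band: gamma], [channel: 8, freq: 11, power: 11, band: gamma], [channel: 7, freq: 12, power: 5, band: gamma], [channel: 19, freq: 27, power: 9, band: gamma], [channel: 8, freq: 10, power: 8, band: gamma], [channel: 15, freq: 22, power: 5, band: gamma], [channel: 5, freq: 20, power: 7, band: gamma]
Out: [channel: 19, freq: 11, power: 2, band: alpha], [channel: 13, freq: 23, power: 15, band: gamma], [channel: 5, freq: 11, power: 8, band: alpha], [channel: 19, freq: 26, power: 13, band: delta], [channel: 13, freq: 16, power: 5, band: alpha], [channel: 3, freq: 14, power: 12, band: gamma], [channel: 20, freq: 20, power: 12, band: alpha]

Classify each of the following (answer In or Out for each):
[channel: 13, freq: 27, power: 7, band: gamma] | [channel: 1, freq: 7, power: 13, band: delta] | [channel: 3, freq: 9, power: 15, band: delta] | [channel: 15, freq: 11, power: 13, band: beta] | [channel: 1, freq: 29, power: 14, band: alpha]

The rule appears to be: band is gamma AND power ≤ 11.
In: [channel: 13, freq: 27, power: 7, band: gamma], since band is gamma, power = 7.
Out: [channel: 1, freq: 7, power: 13, band: delta], since band is delta, power = 13.
Out: [channel: 3, freq: 9, power: 15, band: delta], since band is delta, power = 15.
Out: [channel: 15, freq: 11, power: 13, band: beta], since band is beta, power = 13.
Out: [channel: 1, freq: 29, power: 14, band: alpha], since band is alpha, power = 14.

In, Out, Out, Out, Out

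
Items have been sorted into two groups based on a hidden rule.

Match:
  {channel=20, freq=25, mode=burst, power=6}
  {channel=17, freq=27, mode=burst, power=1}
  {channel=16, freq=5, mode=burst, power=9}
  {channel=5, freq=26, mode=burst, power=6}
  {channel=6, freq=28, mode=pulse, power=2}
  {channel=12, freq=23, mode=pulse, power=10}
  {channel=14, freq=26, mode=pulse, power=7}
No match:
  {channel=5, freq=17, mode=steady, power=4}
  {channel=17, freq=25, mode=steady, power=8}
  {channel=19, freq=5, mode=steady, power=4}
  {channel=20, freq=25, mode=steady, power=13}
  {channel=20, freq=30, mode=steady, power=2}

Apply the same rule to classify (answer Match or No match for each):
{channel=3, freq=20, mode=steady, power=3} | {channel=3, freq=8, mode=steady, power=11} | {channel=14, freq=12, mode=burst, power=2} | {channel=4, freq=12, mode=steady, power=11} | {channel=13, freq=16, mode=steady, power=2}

The common property of the 'Match' items is: mode is not steady. No 'No match' item has it.
No match: {channel=3, freq=20, mode=steady, power=3}, since mode is steady. No match: {channel=3, freq=8, mode=steady, power=11}, since mode is steady. Match: {channel=14, freq=12, mode=burst, power=2}, since mode is burst. No match: {channel=4, freq=12, mode=steady, power=11}, since mode is steady. No match: {channel=13, freq=16, mode=steady, power=2}, since mode is steady.

No match, No match, Match, No match, No match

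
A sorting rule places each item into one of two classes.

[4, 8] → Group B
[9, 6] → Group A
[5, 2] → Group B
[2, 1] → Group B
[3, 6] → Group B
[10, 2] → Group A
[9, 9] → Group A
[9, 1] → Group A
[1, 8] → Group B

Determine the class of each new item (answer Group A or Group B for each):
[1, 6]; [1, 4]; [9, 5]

Group B, Group B, Group A

The distinguishing property — first ≥ 6 — holds for all the 'Group A' cases and none of the 'Group B' cases.
[1, 6]: first 1 — does not fit, so Group B. [1, 4]: first 1 — does not fit, so Group B. [9, 5]: first 9 — qualifies, so Group A.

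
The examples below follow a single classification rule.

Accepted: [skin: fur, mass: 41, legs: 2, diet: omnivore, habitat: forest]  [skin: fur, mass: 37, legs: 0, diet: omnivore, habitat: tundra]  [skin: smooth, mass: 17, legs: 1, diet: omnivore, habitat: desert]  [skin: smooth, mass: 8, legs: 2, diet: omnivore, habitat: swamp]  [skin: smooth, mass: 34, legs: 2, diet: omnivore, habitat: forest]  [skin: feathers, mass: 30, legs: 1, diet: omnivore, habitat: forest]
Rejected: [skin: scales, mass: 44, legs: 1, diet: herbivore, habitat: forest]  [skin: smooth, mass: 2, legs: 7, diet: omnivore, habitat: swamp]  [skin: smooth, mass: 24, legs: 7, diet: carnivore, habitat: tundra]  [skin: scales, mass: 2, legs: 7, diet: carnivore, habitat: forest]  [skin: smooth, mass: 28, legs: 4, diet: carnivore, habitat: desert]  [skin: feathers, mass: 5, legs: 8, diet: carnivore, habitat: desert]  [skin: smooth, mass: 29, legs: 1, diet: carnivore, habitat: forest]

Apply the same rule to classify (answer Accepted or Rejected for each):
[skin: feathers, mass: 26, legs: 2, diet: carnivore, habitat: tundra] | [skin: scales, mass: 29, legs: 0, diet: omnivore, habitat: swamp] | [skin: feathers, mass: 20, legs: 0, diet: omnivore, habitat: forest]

Rejected, Accepted, Accepted

The pattern is that an item is 'Accepted' exactly when: diet is omnivore AND legs ≤ 2.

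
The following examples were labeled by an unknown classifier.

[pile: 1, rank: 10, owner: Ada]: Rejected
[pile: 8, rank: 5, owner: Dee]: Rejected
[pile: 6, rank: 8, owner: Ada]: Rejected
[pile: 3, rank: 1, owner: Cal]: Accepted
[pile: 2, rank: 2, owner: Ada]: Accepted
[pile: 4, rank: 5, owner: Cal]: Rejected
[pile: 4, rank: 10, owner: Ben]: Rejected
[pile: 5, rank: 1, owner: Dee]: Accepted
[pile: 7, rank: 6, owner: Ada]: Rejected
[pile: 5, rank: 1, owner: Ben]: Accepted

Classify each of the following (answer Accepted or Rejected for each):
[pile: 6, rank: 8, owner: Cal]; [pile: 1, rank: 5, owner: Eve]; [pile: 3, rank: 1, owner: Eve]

Rejected, Rejected, Accepted

The distinguishing property — rank ≤ 2 — holds for all the 'Accepted' cases and none of the 'Rejected' cases.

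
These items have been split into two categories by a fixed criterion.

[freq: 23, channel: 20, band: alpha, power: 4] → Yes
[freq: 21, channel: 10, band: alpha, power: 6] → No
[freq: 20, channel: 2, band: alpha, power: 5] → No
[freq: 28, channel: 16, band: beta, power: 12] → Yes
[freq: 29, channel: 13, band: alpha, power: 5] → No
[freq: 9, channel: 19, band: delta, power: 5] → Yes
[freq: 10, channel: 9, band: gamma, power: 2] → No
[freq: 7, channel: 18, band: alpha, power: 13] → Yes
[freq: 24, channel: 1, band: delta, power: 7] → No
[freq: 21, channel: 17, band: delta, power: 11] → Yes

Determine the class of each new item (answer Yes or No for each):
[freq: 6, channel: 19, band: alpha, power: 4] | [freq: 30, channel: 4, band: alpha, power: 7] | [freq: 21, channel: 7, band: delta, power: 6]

The distinguishing property — channel ≥ 16 — holds for all the 'Yes' cases and none of the 'No' cases.
[freq: 6, channel: 19, band: alpha, power: 4]: channel = 19, checks out → Yes. [freq: 30, channel: 4, band: alpha, power: 7]: channel = 4, does not satisfy this → No. [freq: 21, channel: 7, band: delta, power: 6]: channel = 7, does not satisfy this → No.

Yes, No, No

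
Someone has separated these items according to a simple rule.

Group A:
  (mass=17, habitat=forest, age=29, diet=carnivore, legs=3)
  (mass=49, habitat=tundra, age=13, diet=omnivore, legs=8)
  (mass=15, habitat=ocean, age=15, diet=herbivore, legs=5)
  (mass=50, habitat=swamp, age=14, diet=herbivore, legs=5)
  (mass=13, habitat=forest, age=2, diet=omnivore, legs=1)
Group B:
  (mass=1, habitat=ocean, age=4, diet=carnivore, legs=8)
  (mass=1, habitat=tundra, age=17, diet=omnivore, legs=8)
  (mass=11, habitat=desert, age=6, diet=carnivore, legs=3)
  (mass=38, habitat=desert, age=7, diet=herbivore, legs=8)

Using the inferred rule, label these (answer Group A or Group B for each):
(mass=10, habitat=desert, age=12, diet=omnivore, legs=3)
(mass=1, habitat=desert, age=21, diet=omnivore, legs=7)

Group B, Group B

The rule appears to be: mass ≥ 13 AND age ≠ 7.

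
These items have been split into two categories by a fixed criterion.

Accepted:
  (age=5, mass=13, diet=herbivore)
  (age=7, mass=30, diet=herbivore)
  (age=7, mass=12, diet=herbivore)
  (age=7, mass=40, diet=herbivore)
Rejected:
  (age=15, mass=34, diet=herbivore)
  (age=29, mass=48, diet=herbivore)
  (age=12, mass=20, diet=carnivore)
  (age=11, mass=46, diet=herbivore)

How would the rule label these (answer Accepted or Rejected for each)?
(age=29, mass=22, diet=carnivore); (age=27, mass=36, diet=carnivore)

Rejected, Rejected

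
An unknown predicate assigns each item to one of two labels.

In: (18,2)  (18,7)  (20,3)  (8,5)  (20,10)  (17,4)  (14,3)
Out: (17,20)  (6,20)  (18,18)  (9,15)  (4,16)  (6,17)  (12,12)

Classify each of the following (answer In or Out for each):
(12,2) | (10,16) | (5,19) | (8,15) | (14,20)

In, Out, Out, Out, Out

The classifier is using: first > second.
(12,2): In (12 > 2).
(10,16): Out (10 < 16).
(5,19): Out (5 < 19).
(8,15): Out (8 < 15).
(14,20): Out (14 < 20).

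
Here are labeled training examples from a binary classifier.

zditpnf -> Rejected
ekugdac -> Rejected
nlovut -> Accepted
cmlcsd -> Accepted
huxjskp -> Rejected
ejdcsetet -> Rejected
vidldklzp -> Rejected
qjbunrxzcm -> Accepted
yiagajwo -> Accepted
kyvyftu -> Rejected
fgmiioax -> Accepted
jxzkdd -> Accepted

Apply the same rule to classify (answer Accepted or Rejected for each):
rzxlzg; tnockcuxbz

Accepted, Accepted

The classifier is using: even length.
rzxlzg: length 6 — has this property, so Accepted. tnockcuxbz: length 10 — has this property, so Accepted.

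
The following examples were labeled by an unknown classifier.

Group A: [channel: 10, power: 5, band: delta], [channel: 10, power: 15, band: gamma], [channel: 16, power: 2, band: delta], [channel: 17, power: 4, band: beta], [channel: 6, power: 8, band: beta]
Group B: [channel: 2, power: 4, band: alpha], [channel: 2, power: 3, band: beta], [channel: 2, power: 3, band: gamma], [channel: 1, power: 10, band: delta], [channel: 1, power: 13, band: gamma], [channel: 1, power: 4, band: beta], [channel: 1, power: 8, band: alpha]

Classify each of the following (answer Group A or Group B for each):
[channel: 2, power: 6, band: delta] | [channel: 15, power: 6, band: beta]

One predicate separates the groups cleanly: channel ≥ 6.

Group B, Group A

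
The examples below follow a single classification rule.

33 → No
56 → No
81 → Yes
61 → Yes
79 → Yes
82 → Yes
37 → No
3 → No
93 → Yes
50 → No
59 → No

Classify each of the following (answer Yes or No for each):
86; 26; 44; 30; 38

Yes, No, No, No, No

All 'Yes' examples share one property — at least 61 — and every 'No' example lacks it.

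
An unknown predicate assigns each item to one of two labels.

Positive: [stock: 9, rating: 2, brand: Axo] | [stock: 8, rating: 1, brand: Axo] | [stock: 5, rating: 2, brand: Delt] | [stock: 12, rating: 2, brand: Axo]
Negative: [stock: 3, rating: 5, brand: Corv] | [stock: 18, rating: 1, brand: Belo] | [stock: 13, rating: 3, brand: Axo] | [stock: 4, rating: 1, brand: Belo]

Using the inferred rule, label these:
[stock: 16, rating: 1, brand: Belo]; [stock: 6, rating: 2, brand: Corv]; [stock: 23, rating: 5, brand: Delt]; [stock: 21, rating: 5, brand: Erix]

Negative, Positive, Negative, Negative

'Positive' ⟺ stock ≥ 5 AND stock ≤ 12.
[stock: 16, rating: 1, brand: Belo] → stock = 16 → Negative. [stock: 6, rating: 2, brand: Corv] → stock = 6 → Positive. [stock: 23, rating: 5, brand: Delt] → stock = 23 → Negative. [stock: 21, rating: 5, brand: Erix] → stock = 21 → Negative.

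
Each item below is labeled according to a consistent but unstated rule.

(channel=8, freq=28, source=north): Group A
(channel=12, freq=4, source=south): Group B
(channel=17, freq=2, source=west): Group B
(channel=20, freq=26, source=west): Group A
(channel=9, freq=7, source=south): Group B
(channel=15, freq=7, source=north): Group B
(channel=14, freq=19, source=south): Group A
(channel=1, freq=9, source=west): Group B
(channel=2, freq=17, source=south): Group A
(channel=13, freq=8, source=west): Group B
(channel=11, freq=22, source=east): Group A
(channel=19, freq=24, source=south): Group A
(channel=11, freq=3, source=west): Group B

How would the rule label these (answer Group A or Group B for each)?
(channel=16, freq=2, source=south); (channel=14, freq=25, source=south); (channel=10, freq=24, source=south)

Group B, Group A, Group A

All 'Group A' examples share one property — freq ≥ 17 — and every 'Group B' example lacks it.
(channel=16, freq=2, source=south): Group B (freq = 2). (channel=14, freq=25, source=south): Group A (freq = 25). (channel=10, freq=24, source=south): Group A (freq = 24).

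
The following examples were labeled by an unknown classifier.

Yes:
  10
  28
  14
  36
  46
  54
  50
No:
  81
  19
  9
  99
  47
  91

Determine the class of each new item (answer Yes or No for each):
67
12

No, Yes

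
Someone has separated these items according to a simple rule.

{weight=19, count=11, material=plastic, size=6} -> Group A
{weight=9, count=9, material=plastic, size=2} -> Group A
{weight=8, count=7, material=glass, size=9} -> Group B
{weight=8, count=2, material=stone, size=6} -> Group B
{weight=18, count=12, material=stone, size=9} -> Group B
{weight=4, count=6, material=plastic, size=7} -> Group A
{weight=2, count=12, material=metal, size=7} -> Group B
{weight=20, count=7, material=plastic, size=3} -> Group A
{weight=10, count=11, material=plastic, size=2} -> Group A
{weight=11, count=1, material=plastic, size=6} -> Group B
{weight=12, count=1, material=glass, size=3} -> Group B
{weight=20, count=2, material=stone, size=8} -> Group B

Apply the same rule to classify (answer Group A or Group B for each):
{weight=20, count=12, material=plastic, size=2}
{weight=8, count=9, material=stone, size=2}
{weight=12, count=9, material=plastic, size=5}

Group A, Group B, Group A

A rule that fits every label: material is plastic AND count ≥ 2 — true of each 'Group A' example, false of each 'Group B' one.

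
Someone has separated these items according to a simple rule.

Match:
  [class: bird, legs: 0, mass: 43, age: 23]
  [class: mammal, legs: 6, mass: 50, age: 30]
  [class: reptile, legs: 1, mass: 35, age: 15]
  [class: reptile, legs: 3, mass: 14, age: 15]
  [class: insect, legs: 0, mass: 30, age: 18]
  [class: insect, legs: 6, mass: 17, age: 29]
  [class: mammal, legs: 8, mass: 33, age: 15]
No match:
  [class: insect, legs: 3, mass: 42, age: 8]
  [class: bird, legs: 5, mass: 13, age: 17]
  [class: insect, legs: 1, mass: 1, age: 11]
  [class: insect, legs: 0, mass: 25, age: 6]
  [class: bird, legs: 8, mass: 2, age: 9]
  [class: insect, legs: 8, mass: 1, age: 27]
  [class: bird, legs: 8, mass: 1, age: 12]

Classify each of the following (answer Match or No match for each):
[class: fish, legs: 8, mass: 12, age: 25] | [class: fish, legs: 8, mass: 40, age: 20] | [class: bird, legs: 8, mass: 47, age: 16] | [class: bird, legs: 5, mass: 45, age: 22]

'Match' ⟺ age ≥ 9 AND mass ≥ 14.
[class: fish, legs: 8, mass: 12, age: 25]: No match (age = 25, mass = 12). [class: fish, legs: 8, mass: 40, age: 20]: Match (age = 20, mass = 40). [class: bird, legs: 8, mass: 47, age: 16]: Match (age = 16, mass = 47). [class: bird, legs: 5, mass: 45, age: 22]: Match (age = 22, mass = 45).

No match, Match, Match, Match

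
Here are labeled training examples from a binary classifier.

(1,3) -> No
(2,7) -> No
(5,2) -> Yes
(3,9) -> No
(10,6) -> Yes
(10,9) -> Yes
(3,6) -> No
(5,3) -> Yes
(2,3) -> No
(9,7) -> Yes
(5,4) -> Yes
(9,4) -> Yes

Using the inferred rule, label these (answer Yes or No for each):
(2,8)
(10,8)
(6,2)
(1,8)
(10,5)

No, Yes, Yes, No, Yes

Rule: first > second. This holds for each 'Yes' example and fails for each 'No' one.
(2,8) — 2 < 8, hence No.
(10,8) — 10 > 8, hence Yes.
(6,2) — 6 > 2, hence Yes.
(1,8) — 1 < 8, hence No.
(10,5) — 10 > 5, hence Yes.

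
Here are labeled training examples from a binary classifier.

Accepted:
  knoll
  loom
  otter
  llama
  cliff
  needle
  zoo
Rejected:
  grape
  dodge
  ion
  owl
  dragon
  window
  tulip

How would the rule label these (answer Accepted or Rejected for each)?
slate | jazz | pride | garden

The simplest hypothesis consistent with all the labels is: has a double letter.
slate → no doubled letter → Rejected.
jazz → 'zz' doubled → Accepted.
pride → no doubled letter → Rejected.
garden → no doubled letter → Rejected.

Rejected, Accepted, Rejected, Rejected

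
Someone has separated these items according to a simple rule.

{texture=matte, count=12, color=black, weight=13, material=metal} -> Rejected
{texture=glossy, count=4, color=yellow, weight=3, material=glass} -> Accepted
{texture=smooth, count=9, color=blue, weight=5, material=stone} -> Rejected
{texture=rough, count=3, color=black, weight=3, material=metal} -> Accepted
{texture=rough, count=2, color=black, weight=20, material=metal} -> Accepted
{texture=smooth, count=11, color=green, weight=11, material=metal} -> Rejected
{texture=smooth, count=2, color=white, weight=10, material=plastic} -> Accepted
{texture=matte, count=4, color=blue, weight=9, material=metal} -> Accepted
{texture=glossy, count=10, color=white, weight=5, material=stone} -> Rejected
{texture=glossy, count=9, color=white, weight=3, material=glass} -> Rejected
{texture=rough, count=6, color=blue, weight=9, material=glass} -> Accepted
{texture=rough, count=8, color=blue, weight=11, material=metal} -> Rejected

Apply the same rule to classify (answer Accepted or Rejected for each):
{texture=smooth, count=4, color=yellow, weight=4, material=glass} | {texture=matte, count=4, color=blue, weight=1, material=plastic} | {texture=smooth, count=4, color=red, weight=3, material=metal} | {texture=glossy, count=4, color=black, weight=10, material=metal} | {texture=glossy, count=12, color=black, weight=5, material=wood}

Accepted, Accepted, Accepted, Accepted, Rejected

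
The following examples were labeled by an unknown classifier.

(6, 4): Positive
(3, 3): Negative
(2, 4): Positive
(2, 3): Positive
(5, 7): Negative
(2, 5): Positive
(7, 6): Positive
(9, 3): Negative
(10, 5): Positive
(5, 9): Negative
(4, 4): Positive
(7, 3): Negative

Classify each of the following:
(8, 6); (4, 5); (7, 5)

Positive, Positive, Negative

The common property of the 'Positive' items is: product is even. No 'Negative' item has it.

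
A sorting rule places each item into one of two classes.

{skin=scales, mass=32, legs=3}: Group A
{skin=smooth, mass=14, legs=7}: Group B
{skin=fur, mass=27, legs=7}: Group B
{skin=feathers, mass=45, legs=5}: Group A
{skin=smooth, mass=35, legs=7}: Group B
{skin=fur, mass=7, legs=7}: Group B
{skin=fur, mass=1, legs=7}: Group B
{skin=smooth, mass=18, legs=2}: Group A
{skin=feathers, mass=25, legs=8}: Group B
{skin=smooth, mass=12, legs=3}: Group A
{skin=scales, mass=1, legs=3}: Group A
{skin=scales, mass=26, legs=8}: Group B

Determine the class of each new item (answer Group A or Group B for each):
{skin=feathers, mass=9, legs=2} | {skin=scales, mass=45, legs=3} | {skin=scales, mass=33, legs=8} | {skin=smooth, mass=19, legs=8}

'Group A' ⟺ legs ≤ 5.
{skin=feathers, mass=9, legs=2} → legs = 2 → Group A. {skin=scales, mass=45, legs=3} → legs = 3 → Group A. {skin=scales, mass=33, legs=8} → legs = 8 → Group B. {skin=smooth, mass=19, legs=8} → legs = 8 → Group B.

Group A, Group A, Group B, Group B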